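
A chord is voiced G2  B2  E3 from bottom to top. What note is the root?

G, B, E are the tones of an E minor triad (E–G–B), making E the root.

E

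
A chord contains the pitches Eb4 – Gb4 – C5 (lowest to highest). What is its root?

C

The distinct letter names are Eb, Gb, C. Arranged as a stack of thirds they read C–Eb–Gb, so C is the root (a C diminished triad).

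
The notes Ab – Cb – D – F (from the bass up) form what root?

D

Reordering Ab, Cb, D, F into stacked thirds gives D–F–Ab–Cb; the bottom of that stack, D, is the root.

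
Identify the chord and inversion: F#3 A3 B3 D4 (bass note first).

B minor seventh, second inversion

The pitch classes F#, A, B, D arrange in thirds as B–D–F#–A: a B minor seventh chord.
F# is the fifth of B minor seventh; fifth in the bass means second inversion (figured bass 4/3).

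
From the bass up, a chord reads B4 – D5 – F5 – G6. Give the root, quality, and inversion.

Reducing to letter names: B, D, F, G. These stack in thirds as G–B–D–F — a G dominant seventh chord.
B is the third of G dominant seventh; third in the bass means first inversion (figured bass 6/5).

G dominant seventh, first inversion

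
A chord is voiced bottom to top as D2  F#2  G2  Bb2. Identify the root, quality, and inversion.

Reducing to letter names: D, F#, G, Bb. These stack in thirds as G–Bb–D–F# — a G minor-major seventh chord.
The lowest note is D, the fifth of the chord, so this is second inversion (figured bass 4/3).

G minor-major seventh, second inversion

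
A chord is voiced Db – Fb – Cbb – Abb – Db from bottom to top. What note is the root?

Db, Fb, Cbb, Abb are the tones of a Db diminished seventh chord (Db–Fb–Abb–Cbb), making Db the root.

Db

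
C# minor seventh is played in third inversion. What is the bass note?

B

C# minor seventh is C#–E–G#–B. Third inversion places the seventh in the bass: B.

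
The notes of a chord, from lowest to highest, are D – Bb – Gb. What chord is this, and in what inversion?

Reducing to letter names: D, Bb, Gb. These stack in thirds as Gb–Bb–D — a Gb augmented triad.
With the fifth (D) in the bass, the chord is in second inversion (figured bass 6/4).

Gb augmented, second inversion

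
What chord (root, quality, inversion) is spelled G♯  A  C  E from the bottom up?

The distinct note names are G#, A, C, E. Stacked in thirds they read A–C–E–G#, which is a minor-major seventh chord on A.
With the seventh (G#) in the bass, the chord is in third inversion (figured bass 4/2).

A minor-major seventh, third inversion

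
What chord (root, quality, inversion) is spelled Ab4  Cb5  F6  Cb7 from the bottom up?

The distinct note names are Ab, Cb, F. Stacked in thirds they read F–Ab–Cb, which is a diminished triad on F.
Ab is the third of F diminished; third in the bass means first inversion (figured bass 6).

F diminished, first inversion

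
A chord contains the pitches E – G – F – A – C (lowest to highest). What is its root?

The distinct letter names are E, G, F, A, C. Arranged as a stack of thirds they read F–A–C–E–G, so F is the root (an F major ninth chord).

F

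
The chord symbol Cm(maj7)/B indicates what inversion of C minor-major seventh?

Cm(maj7)/B means C minor-major seventh with B in the bass. B is the seventh of C minor-major seventh (C–Eb–G–B), so this is third inversion.

third inversion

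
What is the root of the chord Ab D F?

Reordering Ab, D, F into stacked thirds gives D–F–Ab; the bottom of that stack, D, is the root.

D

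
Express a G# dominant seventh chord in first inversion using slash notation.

First inversion of G# dominant seventh has the third (B#) in the bass. As a slash chord: G#7/B#.

G#7/B#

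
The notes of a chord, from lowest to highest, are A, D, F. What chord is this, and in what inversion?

D minor, second inversion

Reducing to letter names: A, D, F. These stack in thirds as D–F–A — a D minor triad.
A is the fifth of D minor; fifth in the bass means second inversion (figured bass 6/4).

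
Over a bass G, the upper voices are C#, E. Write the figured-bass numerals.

The notes G, C#, E stack in thirds as C#–E–G — a C# diminished triad. The bass G is the fifth, so this is second inversion: figured 6/4.

6/4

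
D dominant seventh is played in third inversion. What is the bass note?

D dominant seventh is D–F#–A–C. Third inversion places the seventh in the bass: C.

C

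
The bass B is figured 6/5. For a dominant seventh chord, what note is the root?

The figures 6/5 mean the third of the chord is in the bass. If B is the third of a dominant seventh chord, the root is G (chord tones G–B–D–F).

G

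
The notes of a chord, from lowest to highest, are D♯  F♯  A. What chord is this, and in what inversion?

The pitch classes D#, F#, A arrange in thirds as D#–F#–A: a D# diminished triad.
With the root (D#) in the bass, the chord is in root position (figured bass 5/3).

D# diminished, root position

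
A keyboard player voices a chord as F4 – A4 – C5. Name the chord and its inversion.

The distinct note names are F, A, C. Stacked in thirds they read F–A–C, which is a major triad on F.
The lowest note is F, the root of the chord, so this is root position (figured bass 5/3).

F major, root position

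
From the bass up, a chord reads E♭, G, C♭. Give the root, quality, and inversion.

Reducing to letter names: Eb, G, Cb. These stack in thirds as Cb–Eb–G — a Cb augmented triad.
Eb is the third of Cb augmented; third in the bass means first inversion (figured bass 6).

Cb augmented, first inversion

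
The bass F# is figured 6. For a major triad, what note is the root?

D

The figures 6 mean the third of the chord is in the bass. If F# is the third of a major triad, the root is D (chord tones D–F#–A).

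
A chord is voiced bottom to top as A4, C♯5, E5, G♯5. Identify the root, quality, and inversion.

Reducing to letter names: A, C#, E, G#. These stack in thirds as A–C#–E–G# — an A major seventh chord.
A is the root of A major seventh; root in the bass means root position (figured bass 7).

A major seventh, root position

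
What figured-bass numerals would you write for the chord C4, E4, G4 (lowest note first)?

The notes C, E, G stack in thirds as C–E–G — a C major triad. The bass C is the root, so this is root position: figured 5/3.

5/3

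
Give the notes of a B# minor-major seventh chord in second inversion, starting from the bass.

F##, A##, B#, D#

Spelling B# minor-major seventh: B#–D#–F##–A##. In second inversion the fifth is bass, giving F##, A##, B#, D# from the bottom.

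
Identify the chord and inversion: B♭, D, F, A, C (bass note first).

Bb major ninth, root position

The distinct note names are Bb, D, F, A, C. Stacked in thirds they read Bb–D–F–A–C, which is a major ninth chord on Bb.
With the root (Bb) in the bass, the chord is in root position.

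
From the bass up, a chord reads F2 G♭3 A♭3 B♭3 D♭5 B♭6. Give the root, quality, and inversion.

Gb major ninth, third inversion

Reducing to letter names: F, Gb, Ab, Bb, Db. These stack in thirds as Gb–Bb–Db–F–Ab — a Gb major ninth chord.
F is the seventh of Gb major ninth; seventh in the bass means third inversion.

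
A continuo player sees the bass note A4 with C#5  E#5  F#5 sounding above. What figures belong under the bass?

The notes A, C#, E#, F# stack in thirds as F#–A–C#–E# — an F# minor-major seventh chord. The bass A is the third, so this is first inversion: figured 6/5.

6/5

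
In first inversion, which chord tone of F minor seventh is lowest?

F minor seventh is F–Ab–C–Eb. First inversion places the third in the bass: Ab.

Ab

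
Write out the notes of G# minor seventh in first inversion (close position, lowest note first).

B, D#, F#, G#

The chord tones are G#–B–D#–F#. With the third (B) lowest for first inversion: B, D#, F#, G#.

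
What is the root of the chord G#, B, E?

G#, B, E are the tones of an E major triad (E–G#–B), making E the root.

E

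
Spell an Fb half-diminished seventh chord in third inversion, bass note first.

The chord tones are Fb–Abb–Cbb–Ebb. With the seventh (Ebb) lowest for third inversion: Ebb, Fb, Abb, Cbb.

Ebb, Fb, Abb, Cbb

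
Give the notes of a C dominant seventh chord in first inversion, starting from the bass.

E, G, Bb, C

The chord tones are C–E–G–Bb. With the third (E) lowest for first inversion: E, G, Bb, C.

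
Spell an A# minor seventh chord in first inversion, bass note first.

C#, E#, G#, A#

The chord tones are A#–C#–E#–G#. With the third (C#) lowest for first inversion: C#, E#, G#, A#.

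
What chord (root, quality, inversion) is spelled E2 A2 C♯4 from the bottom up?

The pitch classes E, A, C# arrange in thirds as A–C#–E: an A major triad.
The lowest note is E, the fifth of the chord, so this is second inversion (figured bass 6/4).

A major, second inversion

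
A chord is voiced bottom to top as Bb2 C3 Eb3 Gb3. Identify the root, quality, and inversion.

Reducing to letter names: Bb, C, Eb, Gb. These stack in thirds as C–Eb–Gb–Bb — a C half-diminished seventh chord.
Bb is the seventh of C half-diminished seventh; seventh in the bass means third inversion (figured bass 4/2).

C half-diminished seventh, third inversion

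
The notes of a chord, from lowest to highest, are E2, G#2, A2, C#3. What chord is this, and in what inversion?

A major seventh, second inversion

The distinct note names are E, G#, A, C#. Stacked in thirds they read A–C#–E–G#, which is a major seventh chord on A.
With the fifth (E) in the bass, the chord is in second inversion (figured bass 4/3).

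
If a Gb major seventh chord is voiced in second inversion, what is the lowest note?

In second inversion the fifth is lowest. For Gb major seventh (Gb–Bb–Db–F) that is Db.

Db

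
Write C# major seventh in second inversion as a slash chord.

C#maj7/G#

Second inversion of C# major seventh has the fifth (G#) in the bass. As a slash chord: C#maj7/G#.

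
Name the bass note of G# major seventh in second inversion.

In second inversion the fifth is lowest. For G# major seventh (G#–B#–D#–F##) that is D#.

D#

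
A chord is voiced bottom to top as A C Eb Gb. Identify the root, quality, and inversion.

A diminished seventh, root position

The distinct note names are A, C, Eb, Gb. Stacked in thirds they read A–C–Eb–Gb, which is a diminished seventh chord on A.
With the root (A) in the bass, the chord is in root position (figured bass 7).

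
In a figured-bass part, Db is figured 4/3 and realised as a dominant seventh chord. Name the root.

Gb

The figures 4/3 mean the fifth of the chord is in the bass. If Db is the fifth of a dominant seventh chord, the root is Gb (chord tones Gb–Bb–Db–Fb).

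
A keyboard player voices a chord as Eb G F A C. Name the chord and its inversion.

F dominant ninth, third inversion

Reducing to letter names: Eb, G, F, A, C. These stack in thirds as F–A–C–Eb–G — an F dominant ninth chord.
The lowest note is Eb, the seventh of the chord, so this is third inversion.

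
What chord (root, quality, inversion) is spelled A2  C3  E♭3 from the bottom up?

A diminished, root position

Reducing to letter names: A, C, Eb. These stack in thirds as A–C–Eb — an A diminished triad.
With the root (A) in the bass, the chord is in root position (figured bass 5/3).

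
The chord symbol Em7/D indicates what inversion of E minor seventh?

third inversion

Em7/D means E minor seventh with D in the bass. D is the seventh of E minor seventh (E–G–B–D), so this is third inversion.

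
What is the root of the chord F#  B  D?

The distinct letter names are F#, B, D. Arranged as a stack of thirds they read B–D–F#, so B is the root (a B minor triad).

B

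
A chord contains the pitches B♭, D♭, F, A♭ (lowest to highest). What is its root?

Bb, Db, F, Ab are the tones of a Bb minor seventh chord (Bb–Db–F–Ab), making Bb the root.

Bb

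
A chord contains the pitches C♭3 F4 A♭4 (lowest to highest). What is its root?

Cb, F, Ab are the tones of an F diminished triad (F–Ab–Cb), making F the root.

F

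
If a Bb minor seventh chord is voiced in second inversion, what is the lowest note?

The fifth of Bb minor seventh (Bb–Db–F–Ab) is F; that is the bass in second inversion.

F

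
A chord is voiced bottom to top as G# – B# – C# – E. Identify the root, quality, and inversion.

C# minor-major seventh, second inversion

Reducing to letter names: G#, B#, C#, E. These stack in thirds as C#–E–G#–B# — a C# minor-major seventh chord.
The lowest note is G#, the fifth of the chord, so this is second inversion (figured bass 4/3).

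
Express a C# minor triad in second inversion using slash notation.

Second inversion of C# minor has the fifth (G#) in the bass. As a slash chord: C#m/G#.

C#m/G#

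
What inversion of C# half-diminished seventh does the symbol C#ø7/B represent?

third inversion

C#ø7/B means C# half-diminished seventh with B in the bass. B is the seventh of C# half-diminished seventh (C#–E–G–B), so this is third inversion.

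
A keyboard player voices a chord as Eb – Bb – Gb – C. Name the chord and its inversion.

Reducing to letter names: Eb, Bb, Gb, C. These stack in thirds as C–Eb–Gb–Bb — a C half-diminished seventh chord.
With the third (Eb) in the bass, the chord is in first inversion (figured bass 6/5).

C half-diminished seventh, first inversion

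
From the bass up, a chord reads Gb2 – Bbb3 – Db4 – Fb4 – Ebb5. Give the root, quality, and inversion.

The distinct note names are Gb, Bbb, Db, Fb, Ebb. Stacked in thirds they read Ebb–Gb–Bbb–Db–Fb, which is a major ninth chord on Ebb.
With the third (Gb) in the bass, the chord is in first inversion.

Ebb major ninth, first inversion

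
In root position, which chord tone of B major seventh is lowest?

B

B major seventh is B–D#–F#–A#. Root position places the root in the bass: B.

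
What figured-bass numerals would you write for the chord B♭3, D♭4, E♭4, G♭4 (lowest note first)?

The notes Bb, Db, Eb, Gb stack in thirds as Eb–Gb–Bb–Db — an Eb minor seventh chord. The bass Bb is the fifth, so this is second inversion: figured 4/3.

4/3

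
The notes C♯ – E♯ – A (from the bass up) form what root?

A

C#, E#, A are the tones of an A augmented triad (A–C#–E#), making A the root.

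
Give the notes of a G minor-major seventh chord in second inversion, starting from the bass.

D, F#, G, Bb

The chord tones are G–Bb–D–F#. With the fifth (D) lowest for second inversion: D, F#, G, Bb.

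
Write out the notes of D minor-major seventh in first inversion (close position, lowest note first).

D minor-major seventh is D–F–A–C#. First inversion puts the third (F) in the bass, with the remaining tones above: F, A, C#, D.

F, A, C#, D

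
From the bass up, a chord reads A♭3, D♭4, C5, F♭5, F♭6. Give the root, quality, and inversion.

Db minor-major seventh, second inversion

The distinct note names are Ab, Db, C, Fb. Stacked in thirds they read Db–Fb–Ab–C, which is a minor-major seventh chord on Db.
Ab is the fifth of Db minor-major seventh; fifth in the bass means second inversion (figured bass 4/3).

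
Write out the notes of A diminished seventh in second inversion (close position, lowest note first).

Eb, Gb, A, C

Spelling A diminished seventh: A–C–Eb–Gb. In second inversion the fifth is bass, giving Eb, Gb, A, C from the bottom.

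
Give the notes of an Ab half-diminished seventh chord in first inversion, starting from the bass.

Cb, Ebb, Gb, Ab

The chord tones are Ab–Cb–Ebb–Gb. With the third (Cb) lowest for first inversion: Cb, Ebb, Gb, Ab.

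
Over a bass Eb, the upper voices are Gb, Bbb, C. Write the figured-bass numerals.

6/5

The notes Eb, Gb, Bbb, C stack in thirds as C–Eb–Gb–Bbb — a C diminished seventh chord. The bass Eb is the third, so this is first inversion: figured 6/5.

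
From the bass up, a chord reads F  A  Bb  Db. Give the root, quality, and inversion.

Bb minor-major seventh, second inversion

The distinct note names are F, A, Bb, Db. Stacked in thirds they read Bb–Db–F–A, which is a minor-major seventh chord on Bb.
The lowest note is F, the fifth of the chord, so this is second inversion (figured bass 4/3).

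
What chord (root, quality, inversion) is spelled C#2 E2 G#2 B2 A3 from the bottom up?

A major ninth, first inversion

The distinct note names are C#, E, G#, B, A. Stacked in thirds they read A–C#–E–G#–B, which is a major ninth chord on A.
The lowest note is C#, the third of the chord, so this is first inversion.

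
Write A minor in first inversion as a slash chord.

First inversion of A minor has the third (C) in the bass. As a slash chord: Am/C.

Am/C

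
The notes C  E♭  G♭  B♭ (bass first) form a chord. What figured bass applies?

The notes C, Eb, Gb, Bb stack in thirds as C–Eb–Gb–Bb — a C half-diminished seventh chord. The bass C is the root, so this is root position: figured 7.

7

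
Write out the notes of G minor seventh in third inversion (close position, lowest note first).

G minor seventh is G–Bb–D–F. Third inversion puts the seventh (F) in the bass, with the remaining tones above: F, G, Bb, D.

F, G, Bb, D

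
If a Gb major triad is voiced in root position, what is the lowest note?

The root of Gb major (Gb–Bb–Db) is Gb; that is the bass in root position.

Gb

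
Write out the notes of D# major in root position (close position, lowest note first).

Spelling D# major: D#–F##–A#. In root position the root is bass, giving D#, F##, A# from the bottom.

D#, F##, A#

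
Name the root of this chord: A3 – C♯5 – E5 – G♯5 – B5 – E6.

Reordering A, C#, E, G#, B into stacked thirds gives A–C#–E–G#–B; the bottom of that stack, A, is the root.

A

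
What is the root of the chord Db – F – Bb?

Db, F, Bb are the tones of a Bb minor triad (Bb–Db–F), making Bb the root.

Bb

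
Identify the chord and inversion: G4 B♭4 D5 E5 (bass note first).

E half-diminished seventh, first inversion

The pitch classes G, Bb, D, E arrange in thirds as E–G–Bb–D: an E half-diminished seventh chord.
G is the third of E half-diminished seventh; third in the bass means first inversion (figured bass 6/5).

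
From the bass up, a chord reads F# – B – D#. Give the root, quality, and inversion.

The distinct note names are F#, B, D#. Stacked in thirds they read B–D#–F#, which is a major triad on B.
The lowest note is F#, the fifth of the chord, so this is second inversion (figured bass 6/4).

B major, second inversion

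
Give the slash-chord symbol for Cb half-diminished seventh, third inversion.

Cbø7/Bbb

Third inversion of Cb half-diminished seventh has the seventh (Bbb) in the bass. As a slash chord: Cbø7/Bbb.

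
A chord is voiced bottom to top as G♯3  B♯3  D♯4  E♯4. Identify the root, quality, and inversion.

The distinct note names are G#, B#, D#, E#. Stacked in thirds they read E#–G#–B#–D#, which is a minor seventh chord on E#.
With the third (G#) in the bass, the chord is in first inversion (figured bass 6/5).

E# minor seventh, first inversion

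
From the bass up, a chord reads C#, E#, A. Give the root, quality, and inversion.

The pitch classes C#, E#, A arrange in thirds as A–C#–E#: an A augmented triad.
With the third (C#) in the bass, the chord is in first inversion (figured bass 6).

A augmented, first inversion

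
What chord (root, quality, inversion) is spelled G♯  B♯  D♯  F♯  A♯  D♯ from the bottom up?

The distinct note names are G#, B#, D#, F#, A#. Stacked in thirds they read G#–B#–D#–F#–A#, which is a dominant ninth chord on G#.
With the root (G#) in the bass, the chord is in root position.

G# dominant ninth, root position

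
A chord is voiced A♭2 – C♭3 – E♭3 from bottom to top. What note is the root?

The distinct letter names are Ab, Cb, Eb. Arranged as a stack of thirds they read Ab–Cb–Eb, so Ab is the root (an Ab minor triad).

Ab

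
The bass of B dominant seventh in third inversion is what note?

In third inversion the seventh is lowest. For B dominant seventh (B–D#–F#–A) that is A.

A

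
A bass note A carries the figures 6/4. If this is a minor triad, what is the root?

The figures 6/4 mean the fifth of the chord is in the bass. If A is the fifth of a minor triad, the root is D (chord tones D–F–A).

D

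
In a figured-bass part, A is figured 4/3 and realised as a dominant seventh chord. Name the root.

D

The figures 4/3 mean the fifth of the chord is in the bass. If A is the fifth of a dominant seventh chord, the root is D (chord tones D–F#–A–C).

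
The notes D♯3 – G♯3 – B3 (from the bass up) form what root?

Reordering D#, G#, B into stacked thirds gives G#–B–D#; the bottom of that stack, G#, is the root.

G#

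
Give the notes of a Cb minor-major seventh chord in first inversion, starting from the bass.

Spelling Cb minor-major seventh: Cb–Ebb–Gb–Bb. In first inversion the third is bass, giving Ebb, Gb, Bb, Cb from the bottom.

Ebb, Gb, Bb, Cb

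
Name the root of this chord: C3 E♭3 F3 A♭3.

F

The distinct letter names are C, Eb, F, Ab. Arranged as a stack of thirds they read F–Ab–C–Eb, so F is the root (an F minor seventh chord).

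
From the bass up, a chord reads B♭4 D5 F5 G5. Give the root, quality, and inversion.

G minor seventh, first inversion

The distinct note names are Bb, D, F, G. Stacked in thirds they read G–Bb–D–F, which is a minor seventh chord on G.
Bb is the third of G minor seventh; third in the bass means first inversion (figured bass 6/5).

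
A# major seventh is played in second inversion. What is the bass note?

E#

A# major seventh is A#–C##–E#–G##. Second inversion places the fifth in the bass: E#.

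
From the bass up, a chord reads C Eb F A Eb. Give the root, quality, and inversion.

Reducing to letter names: C, Eb, F, A. These stack in thirds as F–A–C–Eb — an F dominant seventh chord.
The lowest note is C, the fifth of the chord, so this is second inversion (figured bass 4/3).

F dominant seventh, second inversion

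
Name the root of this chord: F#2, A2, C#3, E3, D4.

D

The distinct letter names are F#, A, C#, E, D. Arranged as a stack of thirds they read D–F#–A–C#–E, so D is the root (a D major ninth chord).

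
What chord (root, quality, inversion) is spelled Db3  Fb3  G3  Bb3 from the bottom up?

The pitch classes Db, Fb, G, Bb arrange in thirds as G–Bb–Db–Fb: a G diminished seventh chord.
With the fifth (Db) in the bass, the chord is in second inversion (figured bass 4/3).

G diminished seventh, second inversion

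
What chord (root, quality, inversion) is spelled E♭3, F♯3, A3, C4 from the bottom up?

Reducing to letter names: Eb, F#, A, C. These stack in thirds as F#–A–C–Eb — an F# diminished seventh chord.
The lowest note is Eb, the seventh of the chord, so this is third inversion (figured bass 4/2).

F# diminished seventh, third inversion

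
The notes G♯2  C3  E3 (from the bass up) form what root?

G#, C, E are the tones of a C augmented triad (C–E–G#), making C the root.

C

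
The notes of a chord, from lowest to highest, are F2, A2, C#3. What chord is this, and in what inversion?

The distinct note names are F, A, C#. Stacked in thirds they read F–A–C#, which is an augmented triad on F.
F is the root of F augmented; root in the bass means root position (figured bass 5/3).

F augmented, root position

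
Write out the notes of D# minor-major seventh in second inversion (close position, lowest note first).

The chord tones are D#–F#–A#–C##. With the fifth (A#) lowest for second inversion: A#, C##, D#, F#.

A#, C##, D#, F#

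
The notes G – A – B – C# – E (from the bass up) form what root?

A

G, A, B, C#, E are the tones of an A dominant ninth chord (A–C#–E–G–B), making A the root.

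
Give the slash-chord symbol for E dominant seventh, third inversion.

E7/D

Third inversion of E dominant seventh has the seventh (D) in the bass. As a slash chord: E7/D.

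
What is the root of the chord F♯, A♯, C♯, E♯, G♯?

F#

Reordering F#, A#, C#, E#, G# into stacked thirds gives F#–A#–C#–E#–G#; the bottom of that stack, F#, is the root.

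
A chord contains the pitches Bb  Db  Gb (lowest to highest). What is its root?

Reordering Bb, Db, Gb into stacked thirds gives Gb–Bb–Db; the bottom of that stack, Gb, is the root.

Gb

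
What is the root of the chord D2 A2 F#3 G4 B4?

G

Reordering D, A, F#, G, B into stacked thirds gives G–B–D–F#–A; the bottom of that stack, G, is the root.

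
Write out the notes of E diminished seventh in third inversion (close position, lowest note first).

Db, E, G, Bb

The chord tones are E–G–Bb–Db. With the seventh (Db) lowest for third inversion: Db, E, G, Bb.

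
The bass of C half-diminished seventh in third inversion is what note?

Bb

C half-diminished seventh is C–Eb–Gb–Bb. Third inversion places the seventh in the bass: Bb.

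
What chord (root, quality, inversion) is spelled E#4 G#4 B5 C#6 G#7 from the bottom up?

C# dominant seventh, first inversion

The pitch classes E#, G#, B, C# arrange in thirds as C#–E#–G#–B: a C# dominant seventh chord.
E# is the third of C# dominant seventh; third in the bass means first inversion (figured bass 6/5).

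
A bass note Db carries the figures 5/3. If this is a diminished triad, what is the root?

Db

The figures 5/3 mean the root of the chord is in the bass. If Db is the root of a diminished triad, the root is Db (chord tones Db–Fb–Abb).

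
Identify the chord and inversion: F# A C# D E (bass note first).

D major ninth, first inversion

The pitch classes F#, A, C#, D, E arrange in thirds as D–F#–A–C#–E: a D major ninth chord.
With the third (F#) in the bass, the chord is in first inversion.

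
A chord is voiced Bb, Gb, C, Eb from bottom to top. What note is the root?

C

The distinct letter names are Bb, Gb, C, Eb. Arranged as a stack of thirds they read C–Eb–Gb–Bb, so C is the root (a C half-diminished seventh chord).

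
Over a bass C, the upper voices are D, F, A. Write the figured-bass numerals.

4/2

The notes C, D, F, A stack in thirds as D–F–A–C — a D minor seventh chord. The bass C is the seventh, so this is third inversion: figured 4/2.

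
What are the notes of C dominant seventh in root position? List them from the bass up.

Spelling C dominant seventh: C–E–G–Bb. In root position the root is bass, giving C, E, G, Bb from the bottom.

C, E, G, Bb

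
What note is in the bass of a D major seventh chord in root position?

In root position the root is lowest. For D major seventh (D–F#–A–C#) that is D.

D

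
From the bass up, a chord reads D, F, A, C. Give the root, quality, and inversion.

The pitch classes D, F, A, C arrange in thirds as D–F–A–C: a D minor seventh chord.
The lowest note is D, the root of the chord, so this is root position (figured bass 7).

D minor seventh, root position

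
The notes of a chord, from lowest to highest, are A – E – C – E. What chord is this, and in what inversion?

A minor, root position

The distinct note names are A, E, C. Stacked in thirds they read A–C–E, which is a minor triad on A.
The lowest note is A, the root of the chord, so this is root position (figured bass 5/3).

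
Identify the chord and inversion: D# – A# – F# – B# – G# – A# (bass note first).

G# dominant ninth, second inversion

The distinct note names are D#, A#, F#, B#, G#. Stacked in thirds they read G#–B#–D#–F#–A#, which is a dominant ninth chord on G#.
The lowest note is D#, the fifth of the chord, so this is second inversion.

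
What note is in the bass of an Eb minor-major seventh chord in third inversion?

In third inversion the seventh is lowest. For Eb minor-major seventh (Eb–Gb–Bb–D) that is D.

D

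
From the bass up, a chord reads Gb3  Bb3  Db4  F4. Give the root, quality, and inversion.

Gb major seventh, root position

The distinct note names are Gb, Bb, Db, F. Stacked in thirds they read Gb–Bb–Db–F, which is a major seventh chord on Gb.
Gb is the root of Gb major seventh; root in the bass means root position (figured bass 7).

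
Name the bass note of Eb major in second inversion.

In second inversion the fifth is lowest. For Eb major (Eb–G–Bb) that is Bb.

Bb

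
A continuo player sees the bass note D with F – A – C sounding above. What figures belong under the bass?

7

The notes D, F, A, C stack in thirds as D–F–A–C — a D minor seventh chord. The bass D is the root, so this is root position: figured 7.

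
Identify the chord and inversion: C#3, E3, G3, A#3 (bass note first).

A# diminished seventh, first inversion

Reducing to letter names: C#, E, G, A#. These stack in thirds as A#–C#–E–G — an A# diminished seventh chord.
C# is the third of A# diminished seventh; third in the bass means first inversion (figured bass 6/5).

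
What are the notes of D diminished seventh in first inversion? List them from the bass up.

D diminished seventh is D–F–Ab–Cb. First inversion puts the third (F) in the bass, with the remaining tones above: F, Ab, Cb, D.

F, Ab, Cb, D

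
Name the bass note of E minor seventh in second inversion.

B

In second inversion the fifth is lowest. For E minor seventh (E–G–B–D) that is B.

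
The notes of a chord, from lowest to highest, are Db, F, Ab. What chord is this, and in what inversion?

Db major, root position

The distinct note names are Db, F, Ab. Stacked in thirds they read Db–F–Ab, which is a major triad on Db.
The lowest note is Db, the root of the chord, so this is root position (figured bass 5/3).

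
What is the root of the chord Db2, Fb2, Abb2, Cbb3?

Db

Db, Fb, Abb, Cbb are the tones of a Db diminished seventh chord (Db–Fb–Abb–Cbb), making Db the root.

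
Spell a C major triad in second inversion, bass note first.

G, C, E

Spelling C major: C–E–G. In second inversion the fifth is bass, giving G, C, E from the bottom.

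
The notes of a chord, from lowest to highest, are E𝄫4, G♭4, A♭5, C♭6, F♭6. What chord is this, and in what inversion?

Reducing to letter names: Ebb, Gb, Ab, Cb, Fb. These stack in thirds as Fb–Ab–Cb–Ebb–Gb — an Fb dominant ninth chord.
The lowest note is Ebb, the seventh of the chord, so this is third inversion.

Fb dominant ninth, third inversion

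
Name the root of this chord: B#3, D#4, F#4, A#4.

The distinct letter names are B#, D#, F#, A#. Arranged as a stack of thirds they read B#–D#–F#–A#, so B# is the root (a B# half-diminished seventh chord).

B#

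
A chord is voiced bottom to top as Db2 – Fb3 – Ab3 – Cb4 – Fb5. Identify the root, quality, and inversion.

Reducing to letter names: Db, Fb, Ab, Cb. These stack in thirds as Db–Fb–Ab–Cb — a Db minor seventh chord.
Db is the root of Db minor seventh; root in the bass means root position (figured bass 7).

Db minor seventh, root position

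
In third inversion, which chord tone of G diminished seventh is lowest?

Fb

G diminished seventh is G–Bb–Db–Fb. Third inversion places the seventh in the bass: Fb.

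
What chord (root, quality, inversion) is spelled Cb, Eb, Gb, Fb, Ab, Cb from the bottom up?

The distinct note names are Cb, Eb, Gb, Fb, Ab. Stacked in thirds they read Fb–Ab–Cb–Eb–Gb, which is a major ninth chord on Fb.
With the fifth (Cb) in the bass, the chord is in second inversion.

Fb major ninth, second inversion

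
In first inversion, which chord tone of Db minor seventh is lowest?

Fb

The third of Db minor seventh (Db–Fb–Ab–Cb) is Fb; that is the bass in first inversion.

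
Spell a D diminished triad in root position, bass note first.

Spelling D diminished: D–F–Ab. In root position the root is bass, giving D, F, Ab from the bottom.

D, F, Ab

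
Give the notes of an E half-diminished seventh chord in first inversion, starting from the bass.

G, Bb, D, E

Spelling E half-diminished seventh: E–G–Bb–D. In first inversion the third is bass, giving G, Bb, D, E from the bottom.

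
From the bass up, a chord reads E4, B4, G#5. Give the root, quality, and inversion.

E major, root position

The pitch classes E, B, G# arrange in thirds as E–G#–B: an E major triad.
With the root (E) in the bass, the chord is in root position (figured bass 5/3).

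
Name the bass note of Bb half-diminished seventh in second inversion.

Fb

The fifth of Bb half-diminished seventh (Bb–Db–Fb–Ab) is Fb; that is the bass in second inversion.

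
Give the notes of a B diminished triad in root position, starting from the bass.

B, D, F

The chord tones are B–D–F. With the root (B) lowest for root position: B, D, F.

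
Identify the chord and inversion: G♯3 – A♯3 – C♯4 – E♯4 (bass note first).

A# minor seventh, third inversion

The pitch classes G#, A#, C#, E# arrange in thirds as A#–C#–E#–G#: an A# minor seventh chord.
With the seventh (G#) in the bass, the chord is in third inversion (figured bass 4/2).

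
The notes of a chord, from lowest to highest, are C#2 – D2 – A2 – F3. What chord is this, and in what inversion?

D minor-major seventh, third inversion

The distinct note names are C#, D, A, F. Stacked in thirds they read D–F–A–C#, which is a minor-major seventh chord on D.
The lowest note is C#, the seventh of the chord, so this is third inversion (figured bass 4/2).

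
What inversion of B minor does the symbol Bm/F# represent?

second inversion

Bm/F# means B minor with F# in the bass. F# is the fifth of B minor (B–D–F#), so this is second inversion.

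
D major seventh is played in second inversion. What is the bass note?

D major seventh is D–F#–A–C#. Second inversion places the fifth in the bass: A.

A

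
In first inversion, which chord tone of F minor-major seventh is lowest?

Ab

F minor-major seventh is F–Ab–C–E. First inversion places the third in the bass: Ab.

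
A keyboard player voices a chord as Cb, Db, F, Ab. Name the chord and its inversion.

The pitch classes Cb, Db, F, Ab arrange in thirds as Db–F–Ab–Cb: a Db dominant seventh chord.
With the seventh (Cb) in the bass, the chord is in third inversion (figured bass 4/2).

Db dominant seventh, third inversion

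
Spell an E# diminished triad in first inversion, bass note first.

The chord tones are E#–G#–B. With the third (G#) lowest for first inversion: G#, B, E#.

G#, B, E#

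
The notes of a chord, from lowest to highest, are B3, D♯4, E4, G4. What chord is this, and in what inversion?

Reducing to letter names: B, D#, E, G. These stack in thirds as E–G–B–D# — an E minor-major seventh chord.
B is the fifth of E minor-major seventh; fifth in the bass means second inversion (figured bass 4/3).

E minor-major seventh, second inversion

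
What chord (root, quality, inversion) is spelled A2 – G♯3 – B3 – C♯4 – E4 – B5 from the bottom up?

Reducing to letter names: A, G#, B, C#, E. These stack in thirds as A–C#–E–G#–B — an A major ninth chord.
A is the root of A major ninth; root in the bass means root position.

A major ninth, root position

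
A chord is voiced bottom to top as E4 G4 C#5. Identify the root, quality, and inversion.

The pitch classes E, G, C# arrange in thirds as C#–E–G: a C# diminished triad.
E is the third of C# diminished; third in the bass means first inversion (figured bass 6).

C# diminished, first inversion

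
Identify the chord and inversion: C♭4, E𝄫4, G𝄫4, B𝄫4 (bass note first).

The pitch classes Cb, Ebb, Gbb, Bbb arrange in thirds as Cb–Ebb–Gbb–Bbb: a Cb half-diminished seventh chord.
Cb is the root of Cb half-diminished seventh; root in the bass means root position (figured bass 7).

Cb half-diminished seventh, root position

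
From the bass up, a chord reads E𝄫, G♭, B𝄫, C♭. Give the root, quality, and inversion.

Reducing to letter names: Ebb, Gb, Bbb, Cb. These stack in thirds as Cb–Ebb–Gb–Bbb — a Cb minor seventh chord.
Ebb is the third of Cb minor seventh; third in the bass means first inversion (figured bass 6/5).

Cb minor seventh, first inversion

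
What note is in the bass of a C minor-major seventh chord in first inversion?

C minor-major seventh is C–Eb–G–B. First inversion places the third in the bass: Eb.

Eb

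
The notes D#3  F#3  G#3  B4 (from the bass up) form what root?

G#

D#, F#, G#, B are the tones of a G# minor seventh chord (G#–B–D#–F#), making G# the root.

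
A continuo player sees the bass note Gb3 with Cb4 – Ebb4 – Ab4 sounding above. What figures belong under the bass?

The notes Gb, Cb, Ebb, Ab stack in thirds as Ab–Cb–Ebb–Gb — an Ab half-diminished seventh chord. The bass Gb is the seventh, so this is third inversion: figured 4/2.

4/2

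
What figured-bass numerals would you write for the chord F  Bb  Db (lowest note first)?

The notes F, Bb, Db stack in thirds as Bb–Db–F — a Bb minor triad. The bass F is the fifth, so this is second inversion: figured 6/4.

6/4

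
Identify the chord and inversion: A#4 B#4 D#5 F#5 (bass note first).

The distinct note names are A#, B#, D#, F#. Stacked in thirds they read B#–D#–F#–A#, which is a half-diminished seventh chord on B#.
A# is the seventh of B# half-diminished seventh; seventh in the bass means third inversion (figured bass 4/2).

B# half-diminished seventh, third inversion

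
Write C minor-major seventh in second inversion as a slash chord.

Second inversion of C minor-major seventh has the fifth (G) in the bass. As a slash chord: Cm(maj7)/G.

Cm(maj7)/G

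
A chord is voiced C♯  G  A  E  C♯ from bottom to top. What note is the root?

A

The distinct letter names are C#, G, A, E. Arranged as a stack of thirds they read A–C#–E–G, so A is the root (an A dominant seventh chord).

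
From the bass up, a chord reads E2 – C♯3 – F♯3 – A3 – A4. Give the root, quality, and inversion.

F# minor seventh, third inversion

The pitch classes E, C#, F#, A arrange in thirds as F#–A–C#–E: an F# minor seventh chord.
E is the seventh of F# minor seventh; seventh in the bass means third inversion (figured bass 4/2).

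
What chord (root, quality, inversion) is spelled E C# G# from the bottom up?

The distinct note names are E, C#, G#. Stacked in thirds they read C#–E–G#, which is a minor triad on C#.
The lowest note is E, the third of the chord, so this is first inversion (figured bass 6).

C# minor, first inversion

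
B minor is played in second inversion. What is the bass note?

In second inversion the fifth is lowest. For B minor (B–D–F#) that is F#.

F#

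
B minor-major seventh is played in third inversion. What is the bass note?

A#

In third inversion the seventh is lowest. For B minor-major seventh (B–D–F#–A#) that is A#.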